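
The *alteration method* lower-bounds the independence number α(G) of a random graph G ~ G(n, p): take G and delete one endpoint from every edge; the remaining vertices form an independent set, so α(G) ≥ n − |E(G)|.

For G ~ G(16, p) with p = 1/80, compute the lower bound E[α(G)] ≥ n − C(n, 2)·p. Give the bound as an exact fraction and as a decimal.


E[|E(G)|] = C(16, 2)·p = 120 · (1/80) = 3/2.
E[α(G)] ≥ n − E[|E(G)|] = 16 − 3/2 = 29/2.
Numerically: ≈ 14.50000.
(This is only a lower bound; the true E[α(G)] may be larger.)

E[α(G)] ≥ 29/2 ≈ 14.50000.


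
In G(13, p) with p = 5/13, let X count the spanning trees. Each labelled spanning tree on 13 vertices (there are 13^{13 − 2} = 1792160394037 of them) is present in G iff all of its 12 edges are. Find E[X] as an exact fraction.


K_13 has 13^{13 − 2} = 1792160394037 labelled spanning trees.
For each such spanning tree H, let X_H = 1 if all 12 edges of H are present in G. Then P[X_H = 1] = p^{12} = (5/13)^{12} = 244140625/23298085122481.
By linearity: E[X] = Σ_H E[X_H] = 1792160394037 · p^{12} = 1792160394037 · 244140625/23298085122481 = 244140625/13.
Numerically: E[X] ≈ 1.878e+07.

E[X] = 1792160394037 · (5/13)^{12} = 244140625/13 ≈ 1.878e+07.


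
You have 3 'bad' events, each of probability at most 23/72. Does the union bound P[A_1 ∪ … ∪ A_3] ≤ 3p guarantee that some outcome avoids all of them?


Union bound: P[∪_{i=1}^{3} A_i] ≤ Σ_i P[A_i] ≤ 3·p = 3·(23/72) = 23/24.
Numerically: 23/24 ≈ 0.95833.
Is 23/24 < 1? YES.
Since P[∪ A_i] ≤ 23/24 < 1, the complement has P[∩ A_i^c] ≥ 1 − 23/24 = 1/24 > 0, so some outcome avoids every A_i.

3·p = 23/24 ≈ 0.95833; existence CERTIFIED by the union bound.


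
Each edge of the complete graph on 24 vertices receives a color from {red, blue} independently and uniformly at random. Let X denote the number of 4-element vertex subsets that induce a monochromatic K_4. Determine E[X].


Let X = Σ_S X_S over the C(24, 4) = 10626 subsets S of size 4, where X_S = 1 if the K_4 on S is monochromatic.
For a fixed S, the K_4 on S has C(4, 2) = 6 edges. P[all 6 edges red] = (1/2)^6, and likewise for blue, so P[monochromatic] = 2·(1/2)^6 = 2^{1 − 6} = 1/32.
Summing: E[X] = C(24, 4) · 2^{1 − 6} = 10626 · 1/32 = 5313/16.
Numerically: E[X] ≈ 332.0625.

E[X] = C(24,4)·2^(1−C(4,2)) = 5313/16 ≈ 332.0625.


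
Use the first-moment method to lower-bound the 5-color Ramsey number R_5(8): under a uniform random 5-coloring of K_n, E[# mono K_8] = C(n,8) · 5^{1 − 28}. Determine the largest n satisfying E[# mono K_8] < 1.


We need C(n, 8) · 5^{1 − 28} < 1, i.e. C(n, 8) < 5^{28 − 1} = 7450580596923828125.
Check values of n near the boundary:
  n = 861: C(861, 8) = 7250034996615275865; 7250034996615275865 < 7450580596923828125? YES
  n = 862: C(862, 8) = 7317951015318931845; 7317951015318931845 < 7450580596923828125? YES
  n = 863: C(863, 8) = 7386423071602617757; 7386423071602617757 < 7450580596923828125? YES
  n = 864: C(864, 8) = 7455455062926006708; 7455455062926006708 < 7450580596923828125? NO
The largest n with C(n, 8) < 7450580596923828125 is n = 863 (where E[X] = 7386423071602617757/7450580596923828125 ≈ 0.99139). Hence R_5(8) > 863, i.e. R_5(8) ≥ 864.

Largest n = 863; hence R_5(8) > 863.


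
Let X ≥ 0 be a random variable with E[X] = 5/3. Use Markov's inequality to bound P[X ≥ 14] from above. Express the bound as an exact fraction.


μ = E[X] = 5/3, a = 14.
Markov: P[X ≥ 14] ≤ μ/a = (5/3)/14 = 5/42.
Numerically: ≈ 0.119048.
(Since a = 14 > μ = 1.666667, the bound 5/42 is < 1 and informative.)

P[X ≥ 14] ≤ 5/42 ≈ 0.119048.


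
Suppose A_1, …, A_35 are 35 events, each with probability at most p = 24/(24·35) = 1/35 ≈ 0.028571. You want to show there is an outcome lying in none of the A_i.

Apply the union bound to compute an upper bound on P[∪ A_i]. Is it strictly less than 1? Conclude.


Union bound: P[∪_{i=1}^{35} A_i] ≤ Σ_i P[A_i] ≤ 35·p = 35·(1/35) = 1.
Numerically: 1 ≈ 1.000000.
Is 1 < 1? NO.
Since the bound 1 is ≥ 1, the union bound is uninformative here; it does NOT by itself certify existence.

35·p = 1 ≈ 1.000000; existence NOT certified by the union bound.


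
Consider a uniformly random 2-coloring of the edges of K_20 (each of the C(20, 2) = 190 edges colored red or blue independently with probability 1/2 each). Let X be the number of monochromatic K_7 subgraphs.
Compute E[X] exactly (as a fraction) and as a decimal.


Let X = Σ_S X_S over the C(20, 7) = 77520 subsets S of size 7, where X_S = 1 if the K_7 on S is monochromatic.
For a fixed S, the K_7 on S has C(7, 2) = 21 edges. P[all 21 edges red] = (1/2)^21, and likewise for blue, so P[monochromatic] = 2·(1/2)^21 = 2^{1 − 21} = 1/1048576.
Summing: E[X] = C(20, 7) · 2^{1 − 21} = 77520 · 1/1048576 = 4845/65536.
Numerically: E[X] ≈ 0.073929.

E[X] = C(20,7)·2^(1−C(7,2)) = 4845/65536 ≈ 0.073929.


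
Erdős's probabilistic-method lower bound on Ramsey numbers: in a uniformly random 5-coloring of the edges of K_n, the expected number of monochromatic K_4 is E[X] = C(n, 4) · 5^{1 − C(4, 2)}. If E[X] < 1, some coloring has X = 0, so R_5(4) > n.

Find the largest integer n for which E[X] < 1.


We need C(n, 4) · 5^{1 − 6} < 1, i.e. C(n, 4) < 5^{6 − 1} = 3125.
Check values of n near the boundary:
  n = 13: C(13, 4) = 715; 715 < 3125? YES
  n = 14: C(14, 4) = 1001; 1001 < 3125? YES
  n = 15: C(15, 4) = 1365; 1365 < 3125? YES
  n = 16: C(16, 4) = 1820; 1820 < 3125? YES
  n = 17: C(17, 4) = 2380; 2380 < 3125? YES
  n = 18: C(18, 4) = 3060; 3060 < 3125? YES
  n = 19: C(19, 4) = 3876; 3876 < 3125? NO
The largest n with C(n, 4) < 3125 is n = 18 (where E[X] = 612/625 ≈ 0.979200). Hence R_5(4) > 18, i.e. R_5(4) ≥ 19.

Largest n = 18; hence R_5(4) > 18.


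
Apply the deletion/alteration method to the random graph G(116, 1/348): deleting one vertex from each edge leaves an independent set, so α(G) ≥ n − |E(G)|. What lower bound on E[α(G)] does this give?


E[|E(G)|] = C(116, 2)·p = 6670 · (1/348) = 115/6.
E[α(G)] ≥ n − E[|E(G)|] = 116 − 115/6 = 581/6.
Numerically: ≈ 96.833333.
(This is only a lower bound; the true E[α(G)] may be larger.)

E[α(G)] ≥ 581/6 ≈ 96.833333.


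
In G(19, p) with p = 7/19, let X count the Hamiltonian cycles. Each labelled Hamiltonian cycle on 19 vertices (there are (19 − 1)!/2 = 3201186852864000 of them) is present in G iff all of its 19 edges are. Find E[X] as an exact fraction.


K_19 has (19 − 1)!/2 = 3201186852864000 labelled Hamiltonian cycles.
For each such Hamiltonian cycle H, let X_H = 1 if all 19 edges of H are present in G. Then P[X_H = 1] = p^{19} = (7/19)^{19} = 11398895185373143/1978419655660313589123979.
Summing the indicators: E[X] = Σ_H E[X_H] = 3201186852864000 · p^{19} = 3201186852864000 · 11398895185373143/1978419655660313589123979 = 36489993404591253525678231552000/1978419655660313589123979.
Numerically: E[X] ≈ 1.844e+07.

E[X] = 3201186852864000 · (7/19)^{19} = 36489993404591253525678231552000/1978419655660313589123979 ≈ 1.844e+07.


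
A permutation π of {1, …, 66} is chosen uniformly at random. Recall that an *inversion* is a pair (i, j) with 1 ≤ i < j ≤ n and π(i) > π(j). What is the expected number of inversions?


Write X = Σ X_I over the C(66, 2) = 2145 pairs i < j, with X_I the indicator of one inversion.
There are 2145 indicators.
For each fixed pair i < j, the values π(i) and π(j) are two distinct elements of {1, …, 66} in uniformly random order; by symmetry P[π(i) > π(j)] = 1/2.
By linearity: E[X] = 2145 · (1/2) = C(66, 2) · (1/2) = 2145/2 = 2145/2 ≈ 1072.5000.

E[X] = 2145/2 = 1072.5000.


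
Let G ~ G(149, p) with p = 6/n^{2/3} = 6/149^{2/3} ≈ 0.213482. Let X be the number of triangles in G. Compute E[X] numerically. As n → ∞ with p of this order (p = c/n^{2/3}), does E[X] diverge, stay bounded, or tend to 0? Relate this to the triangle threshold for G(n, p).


Number of potential triangles: C(149, 3) = 540274.
Each occurs with probability p³ ≈ (0.213482)³ ≈ 9.72929147e-03.
By linearity: E[X] = C(149, 3)·p³ ≈ 540274 · 9.72929147e-03 ≈ 5256.483221.
Since α = 2/3 < 1, p = c/n^{2/3} ≫ 1/n is above the triangle threshold p ~ 1/n. Asymptotically E[X] ~ (c³/6)·n^{3(1−α)} = (6³/6)·n^{1} → ∞; triangles are abundant w.h.p.

E[X] ≈ 5256.483221; in regime p = Θ(1/n^{2/3}) E[X] diverges (above the triangle threshold p ~ 1/n).


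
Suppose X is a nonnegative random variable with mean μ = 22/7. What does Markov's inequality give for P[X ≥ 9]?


μ = E[X] = 22/7, a = 9.
Markov: P[X ≥ 9] ≤ μ/a = (22/7)/9 = 22/63.
Numerically: ≈ 0.3492.
(Since a = 9 > μ = 3.1429, the bound 22/63 is < 1 and informative.)

P[X ≥ 9] ≤ 22/63 ≈ 0.3492.


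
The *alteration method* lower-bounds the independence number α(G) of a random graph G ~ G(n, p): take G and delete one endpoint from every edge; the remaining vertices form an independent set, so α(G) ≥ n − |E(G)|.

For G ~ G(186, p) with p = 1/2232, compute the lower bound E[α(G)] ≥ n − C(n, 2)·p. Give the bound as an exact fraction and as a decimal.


E[|E(G)|] = C(186, 2)·p = 17205 · (1/2232) = 185/24.
E[α(G)] ≥ n − E[|E(G)|] = 186 − 185/24 = 4279/24.
Numerically: ≈ 178.291667.
(This is only a lower bound; the true E[α(G)] may be larger.)

E[α(G)] ≥ 4279/24 ≈ 178.291667.


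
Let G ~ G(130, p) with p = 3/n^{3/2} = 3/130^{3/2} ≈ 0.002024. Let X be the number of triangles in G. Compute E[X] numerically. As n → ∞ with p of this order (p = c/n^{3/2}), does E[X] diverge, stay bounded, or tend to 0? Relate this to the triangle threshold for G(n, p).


Number of potential triangles: C(130, 3) = 357760.
Each occurs with probability p³ ≈ (0.002024)³ ≈ 8.291225e-09.
By linearity: E[X] = C(130, 3)·p³ ≈ 357760 · 8.291225e-09 ≈ 0.0030.
Since α = 3/2 > 1, p = c/n^{3/2} = o(1/n) is below the triangle threshold p ~ 1/n. Asymptotically E[X] ~ (c³/6)·n^{3(1−α)} = (3³/6)·n^{-1.5} → 0, so by Markov's inequality G has no triangles w.h.p.

E[X] ≈ 0.0030; in regime p = Θ(1/n^{3/2}) E[X] tends to 0 (below the triangle threshold p ~ 1/n).


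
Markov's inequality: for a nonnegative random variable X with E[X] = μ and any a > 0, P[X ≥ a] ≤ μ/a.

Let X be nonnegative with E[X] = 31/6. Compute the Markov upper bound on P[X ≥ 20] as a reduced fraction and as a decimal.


μ = E[X] = 31/6, a = 20.
Markov: P[X ≥ 20] ≤ μ/a = (31/6)/20 = 31/120.
Numerically: ≈ 0.2583.
(Since a = 20 > μ = 5.1667, the bound 31/120 is < 1 and informative.)

P[X ≥ 20] ≤ 31/120 ≈ 0.2583.


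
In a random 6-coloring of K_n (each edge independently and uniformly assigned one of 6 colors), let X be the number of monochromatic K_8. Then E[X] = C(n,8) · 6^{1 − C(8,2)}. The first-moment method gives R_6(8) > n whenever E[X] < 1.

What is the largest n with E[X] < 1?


We need C(n, 8) · 6^{1 − 28} < 1, i.e. C(n, 8) < 6^{28 − 1} = 1023490369077469249536.
Check values of n near the boundary:
  n = 1594: C(1594, 8) = 1015652773590544255167; 1015652773590544255167 < 1023490369077469249536? YES
  n = 1595: C(1595, 8) = 1020772636343363633895; 1020772636343363633895 < 1023490369077469249536? YES
  n = 1596: C(1596, 8) = 1025915067760710553965; 1025915067760710553965 < 1023490369077469249536? NO
  n = 1597: C(1597, 8) = 1031080153060953275445; 1031080153060953275445 < 1023490369077469249536? NO
  n = 1598: C(1598, 8) = 1036267977730442348529; 1036267977730442348529 < 1023490369077469249536? NO
The largest n with C(n, 8) < 1023490369077469249536 is n = 1595 (where E[X] = 113419181815929292655/113721152119718805504 ≈ 0.997345). Hence R_6(8) > 1595, i.e. R_6(8) ≥ 1596.

Largest n = 1595; hence R_6(8) > 1595.


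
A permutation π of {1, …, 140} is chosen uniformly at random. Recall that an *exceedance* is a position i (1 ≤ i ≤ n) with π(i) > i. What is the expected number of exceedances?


Write X = Σ_{i=1}^{140} X_i, where X_i = 1_{π(i) > i}.
For each fixed i, π(i) is uniform over {1, …, 140} (marginal of a uniform permutation), so P[π(i) > i] = (n − i)/n. Summing: Σ_{i=1}^{140} (n − i)/n = (0 + 1 + … + 139)/140 = 140(140 − 1)/(2·140) = (140 − 1)/2.
Hence E[X] = Σ_{i=1}^{140} (140 − i)/140 = 139/2 ≈ 69.5000.

E[X] = 139/2 = 69.5000.


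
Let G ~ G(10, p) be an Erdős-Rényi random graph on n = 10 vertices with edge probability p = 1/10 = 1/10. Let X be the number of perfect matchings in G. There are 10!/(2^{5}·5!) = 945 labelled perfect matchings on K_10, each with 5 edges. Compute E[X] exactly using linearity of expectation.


K_10 has 10!/(2^{5}·5!) = 945 labelled perfect matchings.
For each such perfect matching H, let X_H = 1 if all 5 edges of H are present in G. Then P[X_H = 1] = p^{5} = (1/10)^{5} = 1/100000.
Summing the indicators: E[X] = Σ_H E[X_H] = 945 · p^{5} = 945 · 1/100000 = 189/20000.
Numerically: E[X] ≈ 0.00945.

E[X] = 945 · (1/10)^{5} = 189/20000 ≈ 0.00945.


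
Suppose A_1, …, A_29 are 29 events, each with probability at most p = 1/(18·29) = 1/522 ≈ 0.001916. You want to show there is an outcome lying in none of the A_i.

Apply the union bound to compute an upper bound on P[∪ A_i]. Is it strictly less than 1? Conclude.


Union bound: P[∪_{i=1}^{29} A_i] ≤ Σ_i P[A_i] ≤ 29·p = 29·(1/522) = 1/18.
Numerically: 1/18 ≈ 0.055556.
Is 1/18 < 1? YES.
Since P[∪ A_i] ≤ 1/18 < 1, the complement has P[∩ A_i^c] ≥ 1 − 1/18 = 17/18 > 0, so some outcome avoids every A_i.

29·p = 1/18 ≈ 0.055556; existence CERTIFIED by the union bound.


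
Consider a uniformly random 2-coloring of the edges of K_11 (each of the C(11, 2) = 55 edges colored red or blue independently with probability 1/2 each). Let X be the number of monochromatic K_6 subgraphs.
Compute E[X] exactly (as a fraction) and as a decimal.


Let X = Σ_S X_S over the C(11, 6) = 462 subsets S of size 6, where X_S = 1 if the K_6 on S is monochromatic.
For a fixed S, the K_6 on S has C(6, 2) = 15 edges. P[all 15 edges red] = (1/2)^15, and likewise for blue, so P[monochromatic] = 2·(1/2)^15 = 2^{1 − 15} = 1/16384.
Summing: E[X] = C(11, 6) · 2^{1 − 15} = 462 · 1/16384 = 231/8192.
Numerically: E[X] ≈ 0.02820.

E[X] = C(11,6)·2^(1−C(6,2)) = 231/8192 ≈ 0.02820.


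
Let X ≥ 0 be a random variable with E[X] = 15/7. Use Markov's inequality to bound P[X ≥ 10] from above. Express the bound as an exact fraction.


μ = E[X] = 15/7, a = 10.
Markov: P[X ≥ 10] ≤ μ/a = (15/7)/10 = 3/14.
Numerically: ≈ 0.214286.
(Since a = 10 > μ = 2.142857, the bound 3/14 is < 1 and informative.)

P[X ≥ 10] ≤ 3/14 ≈ 0.214286.


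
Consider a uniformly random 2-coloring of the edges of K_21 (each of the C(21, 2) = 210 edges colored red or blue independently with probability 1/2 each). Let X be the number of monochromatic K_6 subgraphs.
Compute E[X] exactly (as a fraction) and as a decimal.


Let X = Σ_S X_S over the C(21, 6) = 54264 subsets S of size 6, where X_S = 1 if the K_6 on S is monochromatic.
For a fixed S, the K_6 on S has C(6, 2) = 15 edges. P[all 15 edges red] = (1/2)^15, and likewise for blue, so P[monochromatic] = 2·(1/2)^15 = 2^{1 − 15} = 1/16384.
Summing: E[X] = C(21, 6) · 2^{1 − 15} = 54264 · 1/16384 = 6783/2048.
Numerically: E[X] ≈ 3.312.

E[X] = C(21,6)·2^(1−C(6,2)) = 6783/2048 ≈ 3.312.


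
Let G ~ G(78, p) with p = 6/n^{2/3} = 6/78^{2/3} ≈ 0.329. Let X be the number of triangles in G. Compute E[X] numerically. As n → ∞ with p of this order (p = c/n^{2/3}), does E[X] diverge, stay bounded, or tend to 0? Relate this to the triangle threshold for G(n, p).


Number of potential triangles: C(78, 3) = 76076.
Each occurs with probability p³ ≈ (0.329)³ ≈ 3.55030e-02.
By linearity: E[X] = C(78, 3)·p³ ≈ 76076 · 3.55030e-02 ≈ 2700.923.
Since α = 2/3 < 1, p = c/n^{2/3} ≫ 1/n is above the triangle threshold p ~ 1/n. Asymptotically E[X] ~ (c³/6)·n^{3(1−α)} = (6³/6)·n^{1} → ∞; triangles are abundant w.h.p.

E[X] ≈ 2700.923; in regime p = Θ(1/n^{2/3}) E[X] diverges (above the triangle threshold p ~ 1/n).


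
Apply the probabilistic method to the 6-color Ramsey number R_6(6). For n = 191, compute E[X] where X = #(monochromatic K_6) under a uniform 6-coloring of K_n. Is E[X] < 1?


E[X] = C(191, 6) · 6^{1 − 15} = 62291483793 · 6^{−14} = 62291483793/78364164096.
As a reduced fraction: E[X] = 6921275977/8707129344 ≈ 0.79490.
Is E[X] < 1? YES.
Since E[X] < 1, there exists a 6-coloring of K_{191} with no monochromatic K_6; hence R_6(6) > 191.

E[X] = 6921275977/8707129344 ≈ 0.79490; E[X] < 1, so R_6(6) > 191.


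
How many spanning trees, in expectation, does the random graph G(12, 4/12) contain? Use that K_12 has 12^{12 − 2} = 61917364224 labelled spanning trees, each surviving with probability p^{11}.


K_12 has 12^{12 − 2} = 61917364224 labelled spanning trees.
For each such spanning tree H, let X_H = 1 if all 11 edges of H are present in G. Then P[X_H = 1] = p^{11} = (1/3)^{11} = 1/177147.
By linearity of expectation: E[X] = Σ_H E[X_H] = 61917364224 · p^{11} = 61917364224 · 1/177147 = 1048576/3.
Numerically: E[X] ≈ 3.4953e+05.

E[X] = 61917364224 · (1/3)^{11} = 1048576/3 ≈ 3.4953e+05.


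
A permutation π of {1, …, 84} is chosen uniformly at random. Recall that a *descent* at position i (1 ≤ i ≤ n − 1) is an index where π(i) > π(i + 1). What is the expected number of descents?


Write X = Σ X_I over i = 1, …, 83, with X_I the indicator of one descent.
There are 83 indicators.
For each fixed i, the pair (π(i), π(i+1)) is a uniformly random ordered pair of distinct values from {1, …, 84}; by symmetry P[π(i) > π(i+1)] = 1/2.
By linearity: E[X] = 83 · (1/2) = (84 − 1) · (1/2) = 83/2 ≈ 41.50000.

E[X] = 83/2 = 41.50000.


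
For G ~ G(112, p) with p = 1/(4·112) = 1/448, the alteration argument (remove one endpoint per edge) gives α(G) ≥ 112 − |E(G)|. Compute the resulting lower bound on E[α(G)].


E[|E(G)|] = C(112, 2)·p = 6216 · (1/448) = 111/8.
E[α(G)] ≥ n − E[|E(G)|] = 112 − 111/8 = 785/8.
Numerically: ≈ 98.125000.
(This is only a lower bound; the true E[α(G)] may be larger.)

E[α(G)] ≥ 785/8 ≈ 98.125000.


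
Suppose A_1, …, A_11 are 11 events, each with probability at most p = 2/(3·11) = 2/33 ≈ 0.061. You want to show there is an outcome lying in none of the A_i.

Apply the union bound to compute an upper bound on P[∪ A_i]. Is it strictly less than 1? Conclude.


Union bound: P[∪_{i=1}^{11} A_i] ≤ Σ_i P[A_i] ≤ 11·p = 11·(2/33) = 2/3.
Numerically: 2/3 ≈ 0.667.
Is 2/3 < 1? YES.
Since P[∪ A_i] ≤ 2/3 < 1, the complement has P[∩ A_i^c] ≥ 1 − 2/3 = 1/3 > 0, so some outcome avoids every A_i.

11·p = 2/3 ≈ 0.667; existence CERTIFIED by the union bound.


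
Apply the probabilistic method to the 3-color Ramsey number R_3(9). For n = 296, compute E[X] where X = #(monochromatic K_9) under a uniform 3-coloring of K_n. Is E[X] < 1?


E[X] = C(296, 9) · 3^{1 − 36} = 42513789098994080 · 3^{−35} = 42513789098994080/50031545098999707.
As a reduced fraction: E[X] = 42513789098994080/50031545098999707 ≈ 0.850.
Is E[X] < 1? YES.
Since E[X] < 1, there exists a 3-coloring of K_{296} with no monochromatic K_9; hence R_3(9) > 296.

E[X] = 42513789098994080/50031545098999707 ≈ 0.850; E[X] < 1, so R_3(9) > 296.


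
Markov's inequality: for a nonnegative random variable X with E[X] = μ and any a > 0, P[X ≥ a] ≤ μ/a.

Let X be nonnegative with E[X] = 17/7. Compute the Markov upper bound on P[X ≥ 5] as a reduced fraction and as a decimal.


μ = E[X] = 17/7, a = 5.
Markov: P[X ≥ 5] ≤ μ/a = (17/7)/5 = 17/35.
Numerically: ≈ 0.486.
(Since a = 5 > μ = 2.429, the bound 17/35 is < 1 and informative.)

P[X ≥ 5] ≤ 17/35 ≈ 0.486.


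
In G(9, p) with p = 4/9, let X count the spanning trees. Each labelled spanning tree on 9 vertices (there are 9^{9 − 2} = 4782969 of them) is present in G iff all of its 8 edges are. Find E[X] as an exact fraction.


K_9 has 9^{9 − 2} = 4782969 labelled spanning trees.
For each such spanning tree H, let X_H = 1 if all 8 edges of H are present in G. Then P[X_H = 1] = p^{8} = (4/9)^{8} = 65536/43046721.
By linearity: E[X] = Σ_H E[X_H] = 4782969 · p^{8} = 4782969 · 65536/43046721 = 65536/9.
Numerically: E[X] ≈ 7.28e+03.

E[X] = 4782969 · (4/9)^{8} = 65536/9 ≈ 7.28e+03.


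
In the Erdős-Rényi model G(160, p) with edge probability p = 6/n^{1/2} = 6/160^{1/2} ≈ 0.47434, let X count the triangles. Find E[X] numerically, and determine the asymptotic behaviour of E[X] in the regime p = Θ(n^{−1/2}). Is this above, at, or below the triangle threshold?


Number of potential triangles: C(160, 3) = 669920.
Each occurs with probability p³ ≈ (0.47434)³ ≈ 1.0672687e-01.
By linearity: E[X] = C(160, 3)·p³ ≈ 669920 · 1.0672687e-01 ≈ 71498.46544.
Since α = 1/2 < 1, p = c/n^{1/2} ≫ 1/n is above the triangle threshold p ~ 1/n. Asymptotically E[X] ~ (c³/6)·n^{3(1−α)} = (6³/6)·n^{1.5} → ∞; triangles are abundant w.h.p.

E[X] ≈ 71498.46544; in regime p = Θ(1/n^{1/2}) E[X] diverges (above the triangle threshold p ~ 1/n).


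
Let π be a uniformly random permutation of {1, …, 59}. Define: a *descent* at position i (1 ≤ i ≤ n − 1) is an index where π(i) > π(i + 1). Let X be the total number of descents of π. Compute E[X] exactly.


Write X = Σ X_I over i = 1, …, 58, with X_I the indicator of one descent.
There are 58 indicators.
For each fixed i, the pair (π(i), π(i+1)) is a uniformly random ordered pair of distinct values from {1, …, 59}; by symmetry P[π(i) > π(i+1)] = 1/2.
By linearity: E[X] = 58 · (1/2) = (59 − 1) · (1/2) = 29 ≈ 29.00000.

E[X] = 29 = 29.00000.


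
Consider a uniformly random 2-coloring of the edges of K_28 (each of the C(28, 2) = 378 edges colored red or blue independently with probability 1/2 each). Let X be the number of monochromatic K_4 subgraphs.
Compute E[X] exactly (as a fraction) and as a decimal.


Let X = Σ_S X_S over the C(28, 4) = 20475 subsets S of size 4, where X_S = 1 if the K_4 on S is monochromatic.
For a fixed S, the K_4 on S has C(4, 2) = 6 edges. P[all 6 edges red] = (1/2)^6, and likewise for blue, so P[monochromatic] = 2·(1/2)^6 = 2^{1 − 6} = 1/32.
By linearity: E[X] = C(28, 4) · 2^{1 − 6} = 20475 · 1/32 = 20475/32.
Numerically: E[X] ≈ 639.843750.

E[X] = C(28,4)·2^(1−C(4,2)) = 20475/32 ≈ 639.843750.


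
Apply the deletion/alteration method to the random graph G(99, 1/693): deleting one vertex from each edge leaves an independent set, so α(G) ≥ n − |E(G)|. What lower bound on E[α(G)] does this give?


E[|E(G)|] = C(99, 2)·p = 4851 · (1/693) = 7.
E[α(G)] ≥ n − E[|E(G)|] = 99 − 7 = 92.
Numerically: ≈ 92.000.
(This is only a lower bound; the true E[α(G)] may be larger.)

E[α(G)] ≥ 92 ≈ 92.000.


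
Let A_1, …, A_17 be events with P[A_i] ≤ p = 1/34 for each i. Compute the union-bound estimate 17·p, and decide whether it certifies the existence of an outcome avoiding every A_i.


Union bound: P[∪_{i=1}^{17} A_i] ≤ Σ_i P[A_i] ≤ 17·p = 17·(1/34) = 1/2.
Numerically: 1/2 ≈ 0.5000.
Is 1/2 < 1? YES.
Since P[∪ A_i] ≤ 1/2 < 1, the complement has P[∩ A_i^c] ≥ 1 − 1/2 = 1/2 > 0, so some outcome avoids every A_i.

17·p = 1/2 ≈ 0.5000; existence CERTIFIED by the union bound.


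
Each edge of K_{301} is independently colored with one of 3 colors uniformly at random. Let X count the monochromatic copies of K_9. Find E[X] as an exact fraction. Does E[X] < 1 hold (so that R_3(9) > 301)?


E[X] = C(301, 9) · 3^{1 − 36} = 49533303936090975 · 3^{−35} = 49533303936090975/50031545098999707.
As a reduced fraction: E[X] = 16511101312030325/16677181699666569 ≈ 0.99004.
Is E[X] < 1? YES.
Since E[X] < 1, there exists a 3-coloring of K_{301} with no monochromatic K_9; hence R_3(9) > 301.

E[X] = 16511101312030325/16677181699666569 ≈ 0.99004; E[X] < 1, so R_3(9) > 301.


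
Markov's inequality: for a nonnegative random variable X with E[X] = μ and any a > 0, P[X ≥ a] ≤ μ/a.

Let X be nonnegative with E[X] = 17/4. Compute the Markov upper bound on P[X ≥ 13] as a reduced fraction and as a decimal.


μ = E[X] = 17/4, a = 13.
Markov: P[X ≥ 13] ≤ μ/a = (17/4)/13 = 17/52.
Numerically: ≈ 0.326923.
(Since a = 13 > μ = 4.250000, the bound 17/52 is < 1 and informative.)

P[X ≥ 13] ≤ 17/52 ≈ 0.326923.


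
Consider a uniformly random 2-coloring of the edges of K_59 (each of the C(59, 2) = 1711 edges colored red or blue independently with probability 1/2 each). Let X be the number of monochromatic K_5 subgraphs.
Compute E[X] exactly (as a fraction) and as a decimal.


Let X = Σ_S X_S over the C(59, 5) = 5006386 subsets S of size 5, where X_S = 1 if the K_5 on S is monochromatic.
For a fixed S, the K_5 on S has C(5, 2) = 10 edges. P[all 10 edges red] = (1/2)^10, and likewise for blue, so P[monochromatic] = 2·(1/2)^10 = 2^{1 − 10} = 1/512.
By linearity: E[X] = C(59, 5) · 2^{1 − 10} = 5006386 · 1/512 = 2503193/256.
Numerically: E[X] ≈ 9778.097656.

E[X] = C(59,5)·2^(1−C(5,2)) = 2503193/256 ≈ 9778.097656.


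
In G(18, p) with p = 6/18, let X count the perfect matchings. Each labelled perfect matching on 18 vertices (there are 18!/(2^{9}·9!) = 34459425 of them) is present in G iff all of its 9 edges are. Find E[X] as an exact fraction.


K_18 has 18!/(2^{9}·9!) = 34459425 labelled perfect matchings.
For each such perfect matching H, let X_H = 1 if all 9 edges of H are present in G. Then P[X_H = 1] = p^{9} = (1/3)^{9} = 1/19683.
Summing the indicators: E[X] = Σ_H E[X_H] = 34459425 · p^{9} = 34459425 · 1/19683 = 425425/243.
Numerically: E[X] ≈ 1750.72.

E[X] = 34459425 · (1/3)^{9} = 425425/243 ≈ 1750.72.


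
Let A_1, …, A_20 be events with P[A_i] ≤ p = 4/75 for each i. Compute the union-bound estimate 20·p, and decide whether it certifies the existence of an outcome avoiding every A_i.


Union bound: P[∪_{i=1}^{20} A_i] ≤ Σ_i P[A_i] ≤ 20·p = 20·(4/75) = 16/15.
Numerically: 16/15 ≈ 1.066667.
Is 16/15 < 1? NO.
Since the bound 16/15 is ≥ 1, the union bound is uninformative here; it does NOT by itself certify existence.

20·p = 16/15 ≈ 1.066667; existence NOT certified by the union bound.


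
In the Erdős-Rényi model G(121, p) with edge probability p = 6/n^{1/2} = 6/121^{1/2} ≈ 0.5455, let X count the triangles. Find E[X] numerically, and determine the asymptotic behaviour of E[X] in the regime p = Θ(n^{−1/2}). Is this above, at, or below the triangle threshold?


Number of potential triangles: C(121, 3) = 287980.
Each occurs with probability p³ ≈ (0.5455)³ ≈ 1.622840e-01.
By linearity: E[X] = C(121, 3)·p³ ≈ 287980 · 1.622840e-01 ≈ 46734.5455.
Since α = 1/2 < 1, p = c/n^{1/2} ≫ 1/n is above the triangle threshold p ~ 1/n. Asymptotically E[X] ~ (c³/6)·n^{3(1−α)} = (6³/6)·n^{1.5} → ∞; triangles are abundant w.h.p.

E[X] ≈ 46734.5455; in regime p = Θ(1/n^{1/2}) E[X] diverges (above the triangle threshold p ~ 1/n).


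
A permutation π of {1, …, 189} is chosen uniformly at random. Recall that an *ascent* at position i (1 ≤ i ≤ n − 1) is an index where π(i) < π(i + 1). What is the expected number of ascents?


Write X = Σ X_I over i = 1, …, 188, with X_I the indicator of one ascent.
There are 188 indicators.
For each fixed i, the pair (π(i), π(i+1)) is a uniformly random ordered pair of distinct values from {1, …, 189}; by symmetry P[π(i) < π(i+1)] = 1/2.
By linearity: E[X] = 188 · (1/2) = (189 − 1) · (1/2) = 94 ≈ 94.00000.

E[X] = 94 = 94.00000.


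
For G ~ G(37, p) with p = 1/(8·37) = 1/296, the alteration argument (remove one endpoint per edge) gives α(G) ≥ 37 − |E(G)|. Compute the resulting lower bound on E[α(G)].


E[|E(G)|] = C(37, 2)·p = 666 · (1/296) = 9/4.
E[α(G)] ≥ n − E[|E(G)|] = 37 − 9/4 = 139/4.
Numerically: ≈ 34.750000.
(This is only a lower bound; the true E[α(G)] may be larger.)

E[α(G)] ≥ 139/4 ≈ 34.750000.


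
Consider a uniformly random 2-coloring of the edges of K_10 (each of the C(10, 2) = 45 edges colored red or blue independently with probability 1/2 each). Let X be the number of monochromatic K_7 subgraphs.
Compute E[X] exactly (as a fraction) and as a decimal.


Let X = Σ_S X_S over the C(10, 7) = 120 subsets S of size 7, where X_S = 1 if the K_7 on S is monochromatic.
For a fixed S, the K_7 on S has C(7, 2) = 21 edges. P[all 21 edges red] = (1/2)^21, and likewise for blue, so P[monochromatic] = 2·(1/2)^21 = 2^{1 − 21} = 1/1048576.
By linearity of expectation: E[X] = C(10, 7) · 2^{1 − 21} = 120 · 1/1048576 = 15/131072.
Numerically: E[X] ≈ 0.000114.

E[X] = C(10,7)·2^(1−C(7,2)) = 15/131072 ≈ 0.000114.


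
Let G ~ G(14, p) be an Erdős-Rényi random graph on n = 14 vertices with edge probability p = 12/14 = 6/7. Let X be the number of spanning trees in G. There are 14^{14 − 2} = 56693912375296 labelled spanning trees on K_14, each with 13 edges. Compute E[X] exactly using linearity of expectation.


K_14 has 14^{14 − 2} = 56693912375296 labelled spanning trees.
For each such spanning tree H, let X_H = 1 if all 13 edges of H are present in G. Then P[X_H = 1] = p^{13} = (6/7)^{13} = 13060694016/96889010407.
Summing the indicators: E[X] = Σ_H E[X_H] = 56693912375296 · p^{13} = 56693912375296 · 13060694016/96889010407 = 53496602689536/7.
Numerically: E[X] ≈ 7.6424e+12.

E[X] = 56693912375296 · (6/7)^{13} = 53496602689536/7 ≈ 7.6424e+12.


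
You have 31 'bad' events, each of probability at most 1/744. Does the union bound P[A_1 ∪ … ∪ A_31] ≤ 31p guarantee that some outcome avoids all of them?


Union bound: P[∪_{i=1}^{31} A_i] ≤ Σ_i P[A_i] ≤ 31·p = 31·(1/744) = 1/24.
Numerically: 1/24 ≈ 0.0417.
Is 1/24 < 1? YES.
Since P[∪ A_i] ≤ 1/24 < 1, the complement has P[∩ A_i^c] ≥ 1 − 1/24 = 23/24 > 0, so some outcome avoids every A_i.

31·p = 1/24 ≈ 0.0417; existence CERTIFIED by the union bound.


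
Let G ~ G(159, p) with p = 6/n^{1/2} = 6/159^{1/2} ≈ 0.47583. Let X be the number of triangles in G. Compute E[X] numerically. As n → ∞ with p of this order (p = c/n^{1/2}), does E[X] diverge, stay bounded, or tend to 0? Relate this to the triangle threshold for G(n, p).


Number of potential triangles: C(159, 3) = 657359.
Each occurs with probability p³ ≈ (0.47583)³ ≈ 1.0773531e-01.
By linearity: E[X] = C(159, 3)·p³ ≈ 657359 · 1.0773531e-01 ≈ 70820.77549.
Since α = 1/2 < 1, p = c/n^{1/2} ≫ 1/n is above the triangle threshold p ~ 1/n. Asymptotically E[X] ~ (c³/6)·n^{3(1−α)} = (6³/6)·n^{1.5} → ∞; triangles are abundant w.h.p.

E[X] ≈ 70820.77549; in regime p = Θ(1/n^{1/2}) E[X] diverges (above the triangle threshold p ~ 1/n).


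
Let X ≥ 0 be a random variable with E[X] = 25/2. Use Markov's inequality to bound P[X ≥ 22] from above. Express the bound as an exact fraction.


μ = E[X] = 25/2, a = 22.
Markov: P[X ≥ 22] ≤ μ/a = (25/2)/22 = 25/44.
Numerically: ≈ 0.568182.
(Since a = 22 > μ = 12.500000, the bound 25/44 is < 1 and informative.)

P[X ≥ 22] ≤ 25/44 ≈ 0.568182.


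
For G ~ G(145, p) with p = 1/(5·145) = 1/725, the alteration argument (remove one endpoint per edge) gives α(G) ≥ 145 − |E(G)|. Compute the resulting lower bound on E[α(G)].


E[|E(G)|] = C(145, 2)·p = 10440 · (1/725) = 72/5.
E[α(G)] ≥ n − E[|E(G)|] = 145 − 72/5 = 653/5.
Numerically: ≈ 130.60000.
(This is only a lower bound; the true E[α(G)] may be larger.)

E[α(G)] ≥ 653/5 ≈ 130.60000.


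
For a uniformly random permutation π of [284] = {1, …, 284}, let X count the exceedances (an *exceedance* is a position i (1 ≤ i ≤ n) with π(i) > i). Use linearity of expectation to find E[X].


Write X = Σ_{i=1}^{284} X_i, where X_i = 1_{π(i) > i}.
For each fixed i, π(i) is uniform over {1, …, 284} (marginal of a uniform permutation), so P[π(i) > i] = (n − i)/n. Summing: Σ_{i=1}^{284} (n − i)/n = (0 + 1 + … + 283)/284 = 284(284 − 1)/(2·284) = (284 − 1)/2.
Hence E[X] = Σ_{i=1}^{284} (284 − i)/284 = 283/2 ≈ 141.500.

E[X] = 283/2 = 141.500.


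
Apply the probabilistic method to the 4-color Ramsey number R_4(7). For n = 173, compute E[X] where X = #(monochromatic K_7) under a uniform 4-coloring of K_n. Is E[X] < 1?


E[X] = C(173, 7) · 4^{1 − 21} = 813769676772 · 4^{−20} = 813769676772/1099511627776.
As a reduced fraction: E[X] = 203442419193/274877906944 ≈ 0.740119.
Is E[X] < 1? YES.
Since E[X] < 1, there exists a 4-coloring of K_{173} with no monochromatic K_7; hence R_4(7) > 173.

E[X] = 203442419193/274877906944 ≈ 0.740119; E[X] < 1, so R_4(7) > 173.


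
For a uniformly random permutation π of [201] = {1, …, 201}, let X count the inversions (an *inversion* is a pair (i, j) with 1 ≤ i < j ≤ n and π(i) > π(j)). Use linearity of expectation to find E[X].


Write X = Σ X_I over the C(201, 2) = 20100 pairs i < j, with X_I the indicator of one inversion.
There are 20100 indicators.
For each fixed pair i < j, the values π(i) and π(j) are two distinct elements of {1, …, 201} in uniformly random order; by symmetry P[π(i) > π(j)] = 1/2.
By linearity: E[X] = 20100 · (1/2) = C(201, 2) · (1/2) = 20100/2 = 10050 ≈ 10050.000000.

E[X] = 10050 = 10050.000000.


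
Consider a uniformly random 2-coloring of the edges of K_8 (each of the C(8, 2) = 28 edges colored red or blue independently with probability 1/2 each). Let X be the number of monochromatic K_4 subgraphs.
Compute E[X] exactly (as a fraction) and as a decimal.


Let X = Σ_S X_S over the C(8, 4) = 70 subsets S of size 4, where X_S = 1 if the K_4 on S is monochromatic.
For a fixed S, the K_4 on S has C(4, 2) = 6 edges. P[all 6 edges red] = (1/2)^6, and likewise for blue, so P[monochromatic] = 2·(1/2)^6 = 2^{1 − 6} = 1/32.
Summing: E[X] = C(8, 4) · 2^{1 − 6} = 70 · 1/32 = 35/16.
Numerically: E[X] ≈ 2.187500.

E[X] = C(8,4)·2^(1−C(4,2)) = 35/16 ≈ 2.187500.


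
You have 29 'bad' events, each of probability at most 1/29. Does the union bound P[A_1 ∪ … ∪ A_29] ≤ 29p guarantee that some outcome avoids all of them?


Union bound: P[∪_{i=1}^{29} A_i] ≤ Σ_i P[A_i] ≤ 29·p = 29·(1/29) = 1.
Numerically: 1 ≈ 1.000000.
Is 1 < 1? NO.
Since the bound 1 is ≥ 1, the union bound is uninformative here; it does NOT by itself certify existence.

29·p = 1 ≈ 1.000000; existence NOT certified by the union bound.


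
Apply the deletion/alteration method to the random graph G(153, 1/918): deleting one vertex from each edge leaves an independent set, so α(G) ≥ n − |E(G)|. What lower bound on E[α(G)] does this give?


E[|E(G)|] = C(153, 2)·p = 11628 · (1/918) = 38/3.
E[α(G)] ≥ n − E[|E(G)|] = 153 − 38/3 = 421/3.
Numerically: ≈ 140.333333.
(This is only a lower bound; the true E[α(G)] may be larger.)

E[α(G)] ≥ 421/3 ≈ 140.333333.


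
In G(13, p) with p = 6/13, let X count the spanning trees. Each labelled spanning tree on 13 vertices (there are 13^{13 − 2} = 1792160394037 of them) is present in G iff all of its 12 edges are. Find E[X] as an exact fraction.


K_13 has 13^{13 − 2} = 1792160394037 labelled spanning trees.
For each such spanning tree H, let X_H = 1 if all 12 edges of H are present in G. Then P[X_H = 1] = p^{12} = (6/13)^{12} = 2176782336/23298085122481.
By linearity: E[X] = Σ_H E[X_H] = 1792160394037 · p^{12} = 1792160394037 · 2176782336/23298085122481 = 2176782336/13.
Numerically: E[X] ≈ 1.6744e+08.

E[X] = 1792160394037 · (6/13)^{12} = 2176782336/13 ≈ 1.6744e+08.


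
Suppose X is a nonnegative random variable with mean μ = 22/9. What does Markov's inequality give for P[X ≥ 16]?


μ = E[X] = 22/9, a = 16.
Markov: P[X ≥ 16] ≤ μ/a = (22/9)/16 = 11/72.
Numerically: ≈ 0.15278.
(Since a = 16 > μ = 2.44444, the bound 11/72 is < 1 and informative.)

P[X ≥ 16] ≤ 11/72 ≈ 0.15278.


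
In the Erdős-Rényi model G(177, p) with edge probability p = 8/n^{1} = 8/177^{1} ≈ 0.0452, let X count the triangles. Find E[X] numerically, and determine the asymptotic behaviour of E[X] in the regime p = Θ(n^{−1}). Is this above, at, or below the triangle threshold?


Number of potential triangles: C(177, 3) = 908600.
Each occurs with probability p³ ≈ (0.0452)³ ≈ 9.233156e-05.
By linearity: E[X] = C(177, 3)·p³ ≈ 908600 · 9.233156e-05 ≈ 83.8925.
Here α = 1, so p = 8/n is exactly at the triangle threshold p ~ 1/n. Asymptotically E[X] → c³/6 = 8³/6 = 256/3 ≈ 85.3333, a bounded constant. In this regime the triangle count is asymptotically Poisson(c³/6).

E[X] ≈ 83.8925; in regime p = Θ(1/n^{1}) E[X] stays bounded (at the triangle threshold p ~ 1/n).


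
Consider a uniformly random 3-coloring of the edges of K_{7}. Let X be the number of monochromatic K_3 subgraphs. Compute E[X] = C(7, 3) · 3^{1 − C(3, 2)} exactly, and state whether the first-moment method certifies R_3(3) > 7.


E[X] = C(7, 3) · 3^{1 − 3} = 35 · 3^{−2} = 35/9.
As a reduced fraction: E[X] = 35/9 ≈ 3.88889.
Is E[X] < 1? NO.
Since E[X] ≥ 1, the first-moment bound is inconclusive at n = 7; it does NOT by itself certify R_3(3) > 7.

E[X] = 35/9 ≈ 3.88889; E[X] ≥ 1; first-moment method inconclusive here.


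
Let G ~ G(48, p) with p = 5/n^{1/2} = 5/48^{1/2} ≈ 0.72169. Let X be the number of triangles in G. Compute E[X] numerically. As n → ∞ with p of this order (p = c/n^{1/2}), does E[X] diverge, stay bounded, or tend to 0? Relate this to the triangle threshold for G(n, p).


Number of potential triangles: C(48, 3) = 17296.
Each occurs with probability p³ ≈ (0.72169)³ ≈ 3.7587908e-01.
By linearity: E[X] = C(48, 3)·p³ ≈ 17296 · 3.7587908e-01 ≈ 6501.20459.
Since α = 1/2 < 1, p = c/n^{1/2} ≫ 1/n is above the triangle threshold p ~ 1/n. Asymptotically E[X] ~ (c³/6)·n^{3(1−α)} = (5³/6)·n^{1.5} → ∞; triangles are abundant w.h.p.

E[X] ≈ 6501.20459; in regime p = Θ(1/n^{1/2}) E[X] diverges (above the triangle threshold p ~ 1/n).


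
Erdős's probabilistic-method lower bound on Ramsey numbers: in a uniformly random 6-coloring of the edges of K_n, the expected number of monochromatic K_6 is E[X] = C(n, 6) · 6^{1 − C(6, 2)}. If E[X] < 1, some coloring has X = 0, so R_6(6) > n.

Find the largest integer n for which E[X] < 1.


We need C(n, 6) · 6^{1 − 15} < 1, i.e. C(n, 6) < 6^{15 − 1} = 78364164096.
Check values of n near the boundary:
  n = 197: C(197, 6) = 75176946208; 75176946208 < 78364164096? YES
  n = 198: C(198, 6) = 77526225777; 77526225777 < 78364164096? YES
  n = 199: C(199, 6) = 79936367511; 79936367511 < 78364164096? NO
The largest n with C(n, 6) < 78364164096 is n = 198 (where E[X] = 25842075259/26121388032 ≈ 0.98931). Hence R_6(6) > 198, i.e. R_6(6) ≥ 199.

Largest n = 198; hence R_6(6) > 198.


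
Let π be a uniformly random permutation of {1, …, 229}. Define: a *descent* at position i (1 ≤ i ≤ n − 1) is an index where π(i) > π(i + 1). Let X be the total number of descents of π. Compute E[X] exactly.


Write X = Σ X_I over i = 1, …, 228, with X_I the indicator of one descent.
There are 228 indicators.
For each fixed i, the pair (π(i), π(i+1)) is a uniformly random ordered pair of distinct values from {1, …, 229}; by symmetry P[π(i) > π(i+1)] = 1/2.
By linearity: E[X] = 228 · (1/2) = (229 − 1) · (1/2) = 114 ≈ 114.0000.

E[X] = 114 = 114.0000.


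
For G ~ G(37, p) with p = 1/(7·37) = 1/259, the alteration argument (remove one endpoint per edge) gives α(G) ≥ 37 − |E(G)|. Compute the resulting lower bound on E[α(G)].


E[|E(G)|] = C(37, 2)·p = 666 · (1/259) = 18/7.
E[α(G)] ≥ n − E[|E(G)|] = 37 − 18/7 = 241/7.
Numerically: ≈ 34.429.
(This is only a lower bound; the true E[α(G)] may be larger.)

E[α(G)] ≥ 241/7 ≈ 34.429.


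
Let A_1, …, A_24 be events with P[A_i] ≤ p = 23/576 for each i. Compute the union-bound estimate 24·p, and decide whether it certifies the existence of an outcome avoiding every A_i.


Union bound: P[∪_{i=1}^{24} A_i] ≤ Σ_i P[A_i] ≤ 24·p = 24·(23/576) = 23/24.
Numerically: 23/24 ≈ 0.95833.
Is 23/24 < 1? YES.
Since P[∪ A_i] ≤ 23/24 < 1, the complement has P[∩ A_i^c] ≥ 1 − 23/24 = 1/24 > 0, so some outcome avoids every A_i.

24·p = 23/24 ≈ 0.95833; existence CERTIFIED by the union bound.
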